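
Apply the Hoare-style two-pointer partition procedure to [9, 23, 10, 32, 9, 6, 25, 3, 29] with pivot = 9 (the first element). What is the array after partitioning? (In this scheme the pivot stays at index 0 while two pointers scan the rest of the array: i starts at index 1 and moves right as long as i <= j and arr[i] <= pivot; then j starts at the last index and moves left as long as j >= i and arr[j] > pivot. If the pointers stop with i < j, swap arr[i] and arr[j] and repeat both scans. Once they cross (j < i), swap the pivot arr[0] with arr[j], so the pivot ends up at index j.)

Hoare-style two-pointer partition with pivot = 9:

Initial array: [9, 23, 10, 32, 9, 6, 25, 3, 29]

Pointers start at i = 1, j = 8.
i stops at index 1 (arr[1]=23 > 9), j stops at index 7 (arr[7]=3 <= 9): swap arr[1] and arr[7], array becomes [9, 3, 10, 32, 9, 6, 25, 23, 29]
i stops at index 2 (arr[2]=10 > 9), j stops at index 5 (arr[5]=6 <= 9): swap arr[2] and arr[5], array becomes [9, 3, 6, 32, 9, 10, 25, 23, 29]
i stops at index 3 (arr[3]=32 > 9), j stops at index 4 (arr[4]=9 <= 9): swap arr[3] and arr[4], array becomes [9, 3, 6, 9, 32, 10, 25, 23, 29]
i ends at 4, j ends at 3: the pointers have crossed (j < i), so scanning stops.

Swap pivot arr[0] with arr[3] to place pivot at position 3: [9, 3, 6, 9, 32, 10, 25, 23, 29]
Pivot position: 3

After partitioning with pivot 9, the array becomes [9, 3, 6, 9, 32, 10, 25, 23, 29]. The pivot is placed at index 3. All elements to the left of the pivot are <= 9, and all elements to the right are > 9.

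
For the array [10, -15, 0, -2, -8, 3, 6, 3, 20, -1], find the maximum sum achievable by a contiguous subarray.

Using Kadane's algorithm on [10, -15, 0, -2, -8, 3, 6, 3, 20, -1]:

Scanning through the array:
Position 1 (value -15): max_ending_here = -5, max_so_far = 10
Position 2 (value 0): max_ending_here = 0, max_so_far = 10
Position 3 (value -2): max_ending_here = -2, max_so_far = 10
Position 4 (value -8): max_ending_here = -8, max_so_far = 10
Position 5 (value 3): max_ending_here = 3, max_so_far = 10
Position 6 (value 6): max_ending_here = 9, max_so_far = 10
Position 7 (value 3): max_ending_here = 12, max_so_far = 12
Position 8 (value 20): max_ending_here = 32, max_so_far = 32
Position 9 (value -1): max_ending_here = 31, max_so_far = 32

Maximum subarray: [3, 6, 3, 20]
Maximum sum: 32

The maximum subarray is [3, 6, 3, 20] with sum 32. This subarray runs from index 5 to index 8.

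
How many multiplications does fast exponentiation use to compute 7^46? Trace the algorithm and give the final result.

Computing 7^46 by squaring (build up from 7^1; each line after the first costs one multiplication):

7^1 = 7
7^2 = (7^1)^2 = 7^2 = 49
7^4 = (7^2)^2 = 49^2 = 2401
7^5 = 7 * 7^4 = 7 * 2401 = 16807
7^10 = (7^5)^2 = 16807^2 = 282475249
7^11 = 7 * 7^10 = 7 * 282475249 = 1977326743
7^22 = (7^11)^2 = 1977326743^2 = 3909821048582988049
7^23 = 7 * 7^22 = 7 * 3909821048582988049 = 27368747340080916343
7^46 = (7^23)^2 = 27368747340080916343^2 = 749048330965186233494494102694564493649

Result: 749048330965186233494494102694564493649
Multiplications needed: 8 (8 lines after 7^1)

7^46 = 749048330965186233494494102694564493649. Using exponentiation by squaring, this requires 8 multiplications. The key idea: if the exponent is even, square the half-power; if odd, multiply by the base once.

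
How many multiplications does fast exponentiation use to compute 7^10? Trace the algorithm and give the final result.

Computing 7^10 by squaring (build up from 7^1; each line after the first costs one multiplication):

7^1 = 7
7^2 = (7^1)^2 = 7^2 = 49
7^4 = (7^2)^2 = 49^2 = 2401
7^5 = 7 * 7^4 = 7 * 2401 = 16807
7^10 = (7^5)^2 = 16807^2 = 282475249

Result: 282475249
Multiplications needed: 4 (4 lines after 7^1)

7^10 = 282475249. Using exponentiation by squaring, this requires 4 multiplications. The key idea: if the exponent is even, square the half-power; if odd, multiply by the base once.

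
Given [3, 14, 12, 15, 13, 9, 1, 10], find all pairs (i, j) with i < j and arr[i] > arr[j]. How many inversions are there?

Finding inversions in [3, 14, 12, 15, 13, 9, 1, 10]:

(0, 6): arr[0]=3 > arr[6]=1
(1, 2): arr[1]=14 > arr[2]=12
(1, 4): arr[1]=14 > arr[4]=13
(1, 5): arr[1]=14 > arr[5]=9
(1, 6): arr[1]=14 > arr[6]=1
(1, 7): arr[1]=14 > arr[7]=10
(2, 5): arr[2]=12 > arr[5]=9
(2, 6): arr[2]=12 > arr[6]=1
(2, 7): arr[2]=12 > arr[7]=10
(3, 4): arr[3]=15 > arr[4]=13
(3, 5): arr[3]=15 > arr[5]=9
(3, 6): arr[3]=15 > arr[6]=1
(3, 7): arr[3]=15 > arr[7]=10
(4, 5): arr[4]=13 > arr[5]=9
(4, 6): arr[4]=13 > arr[6]=1
(4, 7): arr[4]=13 > arr[7]=10
(5, 6): arr[5]=9 > arr[6]=1

Total inversions: 17

The array has 17 inversion(s): (0,6), (1,2), (1,4), (1,5), (1,6), (1,7), (2,5), (2,6), (2,7), (3,4), (3,5), (3,6), (3,7), (4,5), (4,6), (4,7), (5,6). Each pair (i,j) satisfies i < j and arr[i] > arr[j].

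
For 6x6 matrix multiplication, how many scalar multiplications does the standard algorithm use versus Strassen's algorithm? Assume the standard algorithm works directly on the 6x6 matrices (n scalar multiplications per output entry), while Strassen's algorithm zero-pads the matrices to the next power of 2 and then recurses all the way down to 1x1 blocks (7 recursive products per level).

Matrix multiplication for 6x6 matrices:

Strassen's algorithm requires power-of-2 dimensions. Pad 6x6 to 8x8 (next power of 2).

Standard algorithm: 6^3 = 216 multiplications
Strassen's algorithm: 7^(log2(8)) = 7^3 = 343 multiplications
Difference: 216 - 343 = -127 (Strassen uses MORE here due to padding overhead — for small or just-over-power-of-2 n, padding can outweigh the per-level savings)

Standard: 216 multiplications (6^3). Strassen: 343 multiplications (7^3, after padding to 8x8). Strassen reduces 8 recursive multiplications to 7 at each level.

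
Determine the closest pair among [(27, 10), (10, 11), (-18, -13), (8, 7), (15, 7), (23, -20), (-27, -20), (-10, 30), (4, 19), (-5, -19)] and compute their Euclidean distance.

Computing all pairwise distances among 10 points:

d((27, 10), (10, 11)) = 17.0294
d((27, 10), (-18, -13)) = 50.5371
d((27, 10), (8, 7)) = 19.2354
d((27, 10), (15, 7)) = 12.3693
d((27, 10), (23, -20)) = 30.2655
d((27, 10), (-27, -20)) = 61.7738
d((27, 10), (-10, 30)) = 42.0595
d((27, 10), (4, 19)) = 24.6982
d((27, 10), (-5, -19)) = 43.1856
d((10, 11), (-18, -13)) = 36.8782
d((10, 11), (8, 7)) = 4.4721 <-- minimum
d((10, 11), (15, 7)) = 6.4031
d((10, 11), (23, -20)) = 33.6155
d((10, 11), (-27, -20)) = 48.2701
d((10, 11), (-10, 30)) = 27.5862
d((10, 11), (4, 19)) = 10.0
d((10, 11), (-5, -19)) = 33.541
d((-18, -13), (8, 7)) = 32.8024
d((-18, -13), (15, 7)) = 38.5876
d((-18, -13), (23, -20)) = 41.5933
d((-18, -13), (-27, -20)) = 11.4018
d((-18, -13), (-10, 30)) = 43.7379
d((-18, -13), (4, 19)) = 38.833
d((-18, -13), (-5, -19)) = 14.3178
d((8, 7), (15, 7)) = 7.0
d((8, 7), (23, -20)) = 30.8869
d((8, 7), (-27, -20)) = 44.2041
d((8, 7), (-10, 30)) = 29.2062
d((8, 7), (4, 19)) = 12.6491
d((8, 7), (-5, -19)) = 29.0689
d((15, 7), (23, -20)) = 28.1603
d((15, 7), (-27, -20)) = 49.93
d((15, 7), (-10, 30)) = 33.9706
d((15, 7), (4, 19)) = 16.2788
d((15, 7), (-5, -19)) = 32.8024
d((23, -20), (-27, -20)) = 50.0
d((23, -20), (-10, 30)) = 59.9083
d((23, -20), (4, 19)) = 43.382
d((23, -20), (-5, -19)) = 28.0179
d((-27, -20), (-10, 30)) = 52.811
d((-27, -20), (4, 19)) = 49.8197
d((-27, -20), (-5, -19)) = 22.0227
d((-10, 30), (4, 19)) = 17.8045
d((-10, 30), (-5, -19)) = 49.2544
d((4, 19), (-5, -19)) = 39.0512

Closest pair: (10, 11) and (8, 7) with distance 4.4721

The closest pair is (10, 11) and (8, 7) with Euclidean distance 4.4721. For 10 points, brute-force pairwise comparison is shown above. For large n, the divide-and-conquer algorithm (sort by x, recurse on halves, check the dividing strip) achieves O(n log n).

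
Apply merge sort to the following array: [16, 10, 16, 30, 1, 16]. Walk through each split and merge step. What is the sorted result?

Merge sort trace:

Split: [16, 10, 16, 30, 1, 16] -> [16, 10, 16] and [30, 1, 16]
  Split: [16, 10, 16] -> [16] and [10, 16]
    Split: [10, 16] -> [10] and [16]
    Merge: [10] + [16] -> [10, 16]
  Merge: [16] + [10, 16] -> [10, 16, 16]
  Split: [30, 1, 16] -> [30] and [1, 16]
    Split: [1, 16] -> [1] and [16]
    Merge: [1] + [16] -> [1, 16]
  Merge: [30] + [1, 16] -> [1, 16, 30]
Merge: [10, 16, 16] + [1, 16, 30] -> [1, 10, 16, 16, 16, 30]

Final sorted array: [1, 10, 16, 16, 16, 30]

The merge sort proceeds by recursively splitting the array and merging sorted halves.
After all merges, the sorted array is [1, 10, 16, 16, 16, 30].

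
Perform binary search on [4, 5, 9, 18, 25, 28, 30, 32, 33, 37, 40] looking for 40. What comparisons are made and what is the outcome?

Binary search for 40 in [4, 5, 9, 18, 25, 28, 30, 32, 33, 37, 40]:

lo=0, hi=10, mid=5, arr[mid]=28 -> 28 < 40, search right half
lo=6, hi=10, mid=8, arr[mid]=33 -> 33 < 40, search right half
lo=9, hi=10, mid=9, arr[mid]=37 -> 37 < 40, search right half
lo=10, hi=10, mid=10, arr[mid]=40 -> Found target at index 10!

Binary search finds 40 at index 10 after 4 comparisons. The search repeatedly halves the search space by comparing with the middle element.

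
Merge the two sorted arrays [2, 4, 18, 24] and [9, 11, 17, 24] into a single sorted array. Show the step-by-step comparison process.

Merging process:

Compare 2 vs 9: take 2 from left. Merged: [2]
Compare 4 vs 9: take 4 from left. Merged: [2, 4]
Compare 18 vs 9: take 9 from right. Merged: [2, 4, 9]
Compare 18 vs 11: take 11 from right. Merged: [2, 4, 9, 11]
Compare 18 vs 17: take 17 from right. Merged: [2, 4, 9, 11, 17]
Compare 18 vs 24: take 18 from left. Merged: [2, 4, 9, 11, 17, 18]
Compare 24 vs 24: take 24 from left. Merged: [2, 4, 9, 11, 17, 18, 24]
Append remaining from right: [24]. Merged: [2, 4, 9, 11, 17, 18, 24, 24]

Final merged array: [2, 4, 9, 11, 17, 18, 24, 24]
Total comparisons: 7

The merged array is [2, 4, 9, 11, 17, 18, 24, 24], requiring 7 comparisons. The merge step runs in O(n) time where n is the total number of elements.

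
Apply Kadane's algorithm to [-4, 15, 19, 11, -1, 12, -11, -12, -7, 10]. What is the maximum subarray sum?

Using Kadane's algorithm on [-4, 15, 19, 11, -1, 12, -11, -12, -7, 10]:

Scanning through the array:
Position 1 (value 15): max_ending_here = 15, max_so_far = 15
Position 2 (value 19): max_ending_here = 34, max_so_far = 34
Position 3 (value 11): max_ending_here = 45, max_so_far = 45
Position 4 (value -1): max_ending_here = 44, max_so_far = 45
Position 5 (value 12): max_ending_here = 56, max_so_far = 56
Position 6 (value -11): max_ending_here = 45, max_so_far = 56
Position 7 (value -12): max_ending_here = 33, max_so_far = 56
Position 8 (value -7): max_ending_here = 26, max_so_far = 56
Position 9 (value 10): max_ending_here = 36, max_so_far = 56

Maximum subarray: [15, 19, 11, -1, 12]
Maximum sum: 56

The maximum subarray is [15, 19, 11, -1, 12] with sum 56. This subarray runs from index 1 to index 5.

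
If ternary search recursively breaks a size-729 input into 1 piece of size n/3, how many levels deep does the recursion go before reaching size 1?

For divide and conquer with division factor 3:

Problem sizes at each level:
Level 0: 729
Level 1: 243
Level 2: 81
Level 3: 27
Level 4: 9
Level 5: 3
Level 6: 1

The root is level 0 and the size-1 base case is level 6 (the tree spans levels 0 through 6, i.e. 7 levels counting the root), so the depth is the number of divisions: log_3(729) = 6

The recursion tree depth is log_3(729) = 6. At each level, the problem size is divided by 3, so it takes 6 divisions to reduce to a base case of size 1. The algorithm makes 1 recursive call at each level.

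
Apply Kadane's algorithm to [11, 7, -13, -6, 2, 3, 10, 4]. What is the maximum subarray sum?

Using Kadane's algorithm on [11, 7, -13, -6, 2, 3, 10, 4]:

Scanning through the array:
Position 1 (value 7): max_ending_here = 18, max_so_far = 18
Position 2 (value -13): max_ending_here = 5, max_so_far = 18
Position 3 (value -6): max_ending_here = -1, max_so_far = 18
Position 4 (value 2): max_ending_here = 2, max_so_far = 18
Position 5 (value 3): max_ending_here = 5, max_so_far = 18
Position 6 (value 10): max_ending_here = 15, max_so_far = 18
Position 7 (value 4): max_ending_here = 19, max_so_far = 19

Maximum subarray: [2, 3, 10, 4]
Maximum sum: 19

The maximum subarray is [2, 3, 10, 4] with sum 19. This subarray runs from index 4 to index 7.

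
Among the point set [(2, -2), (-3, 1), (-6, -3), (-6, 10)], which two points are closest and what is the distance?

Computing all pairwise distances among 4 points:

d((2, -2), (-3, 1)) = 5.831
d((2, -2), (-6, -3)) = 8.0623
d((2, -2), (-6, 10)) = 14.4222
d((-3, 1), (-6, -3)) = 5.0 <-- minimum
d((-3, 1), (-6, 10)) = 9.4868
d((-6, -3), (-6, 10)) = 13.0

Closest pair: (-3, 1) and (-6, -3) with distance 5.0

The closest pair is (-3, 1) and (-6, -3) with Euclidean distance 5.0. For 4 points, brute-force pairwise comparison is shown above. For large n, the divide-and-conquer algorithm (sort by x, recurse on halves, check the dividing strip) achieves O(n log n).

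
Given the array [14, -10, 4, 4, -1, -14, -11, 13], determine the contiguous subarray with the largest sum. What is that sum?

Using Kadane's algorithm on [14, -10, 4, 4, -1, -14, -11, 13]:

Scanning through the array:
Position 1 (value -10): max_ending_here = 4, max_so_far = 14
Position 2 (value 4): max_ending_here = 8, max_so_far = 14
Position 3 (value 4): max_ending_here = 12, max_so_far = 14
Position 4 (value -1): max_ending_here = 11, max_so_far = 14
Position 5 (value -14): max_ending_here = -3, max_so_far = 14
Position 6 (value -11): max_ending_here = -11, max_so_far = 14
Position 7 (value 13): max_ending_here = 13, max_so_far = 14

Maximum subarray: [14]
Maximum sum: 14

The maximum subarray is [14] with sum 14. This subarray runs from index 0 to index 0.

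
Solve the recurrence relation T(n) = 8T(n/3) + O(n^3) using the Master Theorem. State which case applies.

Master Theorem for T(n) = 8T(n/3) + O(n^3):

a = 8, b = 3, c = 3
log_b(a) = log_3(8) = 1.8928

Case 3: c = 3 > log_3(8) = 1.8928
T(n) = O(n^3) = O(n^3)

For T(n) = 8T(n/3) + O(n^3): log_3(8) = 1.8928. This is Case 3 of the Master Theorem (c > log_b(a), work dominated by root), giving O(n^3).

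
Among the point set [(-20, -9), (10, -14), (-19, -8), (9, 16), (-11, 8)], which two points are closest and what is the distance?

Computing all pairwise distances among 5 points:

d((-20, -9), (10, -14)) = 30.4138
d((-20, -9), (-19, -8)) = 1.4142 <-- minimum
d((-20, -9), (9, 16)) = 38.2884
d((-20, -9), (-11, 8)) = 19.2354
d((10, -14), (-19, -8)) = 29.6142
d((10, -14), (9, 16)) = 30.0167
d((10, -14), (-11, 8)) = 30.4138
d((-19, -8), (9, 16)) = 36.8782
d((-19, -8), (-11, 8)) = 17.8885
d((9, 16), (-11, 8)) = 21.5407

Closest pair: (-20, -9) and (-19, -8) with distance 1.4142

The closest pair is (-20, -9) and (-19, -8) with Euclidean distance 1.4142. For 5 points, brute-force pairwise comparison is shown above. For large n, the divide-and-conquer algorithm (sort by x, recurse on halves, check the dividing strip) achieves O(n log n).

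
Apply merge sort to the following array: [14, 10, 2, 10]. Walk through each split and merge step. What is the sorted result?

Merge sort trace:

Split: [14, 10, 2, 10] -> [14, 10] and [2, 10]
  Split: [14, 10] -> [14] and [10]
  Merge: [14] + [10] -> [10, 14]
  Split: [2, 10] -> [2] and [10]
  Merge: [2] + [10] -> [2, 10]
Merge: [10, 14] + [2, 10] -> [2, 10, 10, 14]

Final sorted array: [2, 10, 10, 14]

The merge sort proceeds by recursively splitting the array and merging sorted halves.
After all merges, the sorted array is [2, 10, 10, 14].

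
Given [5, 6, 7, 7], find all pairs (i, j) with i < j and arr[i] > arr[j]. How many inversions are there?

Finding inversions in [5, 6, 7, 7]:


Total inversions: 0

The array has 0 inversions. It is already sorted.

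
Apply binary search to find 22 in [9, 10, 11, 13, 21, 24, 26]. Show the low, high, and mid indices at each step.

Binary search for 22 in [9, 10, 11, 13, 21, 24, 26]:

lo=0, hi=6, mid=3, arr[mid]=13 -> 13 < 22, search right half
lo=4, hi=6, mid=5, arr[mid]=24 -> 24 > 22, search left half
lo=4, hi=4, mid=4, arr[mid]=21 -> 21 < 22, search right half
lo=5 > hi=4, target 22 not found

Binary search determines that 22 is not in the array after 3 comparisons. The search space was exhausted without finding the target.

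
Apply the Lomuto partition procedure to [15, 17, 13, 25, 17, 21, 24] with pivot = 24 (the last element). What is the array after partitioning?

Lomuto partition with pivot = 24:

Initial array: [15, 17, 13, 25, 17, 21, 24]

arr[0]=15 <= 24: swap with position 0, array becomes [15, 17, 13, 25, 17, 21, 24]
arr[1]=17 <= 24: swap with position 1, array becomes [15, 17, 13, 25, 17, 21, 24]
arr[2]=13 <= 24: swap with position 2, array becomes [15, 17, 13, 25, 17, 21, 24]
arr[3]=25 > 24: no swap
arr[4]=17 <= 24: swap with position 3, array becomes [15, 17, 13, 17, 25, 21, 24]
arr[5]=21 <= 24: swap with position 4, array becomes [15, 17, 13, 17, 21, 25, 24]

Place pivot at position 5: [15, 17, 13, 17, 21, 24, 25]
Pivot position: 5

After partitioning with pivot 24, the array becomes [15, 17, 13, 17, 21, 24, 25]. The pivot is placed at index 5. All elements to the left of the pivot are <= 24, and all elements to the right are > 24.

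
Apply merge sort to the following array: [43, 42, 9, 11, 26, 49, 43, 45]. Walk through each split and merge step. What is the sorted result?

Merge sort trace:

Split: [43, 42, 9, 11, 26, 49, 43, 45] -> [43, 42, 9, 11] and [26, 49, 43, 45]
  Split: [43, 42, 9, 11] -> [43, 42] and [9, 11]
    Split: [43, 42] -> [43] and [42]
    Merge: [43] + [42] -> [42, 43]
    Split: [9, 11] -> [9] and [11]
    Merge: [9] + [11] -> [9, 11]
  Merge: [42, 43] + [9, 11] -> [9, 11, 42, 43]
  Split: [26, 49, 43, 45] -> [26, 49] and [43, 45]
    Split: [26, 49] -> [26] and [49]
    Merge: [26] + [49] -> [26, 49]
    Split: [43, 45] -> [43] and [45]
    Merge: [43] + [45] -> [43, 45]
  Merge: [26, 49] + [43, 45] -> [26, 43, 45, 49]
Merge: [9, 11, 42, 43] + [26, 43, 45, 49] -> [9, 11, 26, 42, 43, 43, 45, 49]

Final sorted array: [9, 11, 26, 42, 43, 43, 45, 49]

The merge sort proceeds by recursively splitting the array and merging sorted halves.
After all merges, the sorted array is [9, 11, 26, 42, 43, 43, 45, 49].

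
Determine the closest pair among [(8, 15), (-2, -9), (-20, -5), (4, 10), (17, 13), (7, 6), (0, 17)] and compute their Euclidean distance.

Computing all pairwise distances among 7 points:

d((8, 15), (-2, -9)) = 26.0
d((8, 15), (-20, -5)) = 34.4093
d((8, 15), (4, 10)) = 6.4031
d((8, 15), (17, 13)) = 9.2195
d((8, 15), (7, 6)) = 9.0554
d((8, 15), (0, 17)) = 8.2462
d((-2, -9), (-20, -5)) = 18.4391
d((-2, -9), (4, 10)) = 19.9249
d((-2, -9), (17, 13)) = 29.0689
d((-2, -9), (7, 6)) = 17.4929
d((-2, -9), (0, 17)) = 26.0768
d((-20, -5), (4, 10)) = 28.3019
d((-20, -5), (17, 13)) = 41.1461
d((-20, -5), (7, 6)) = 29.1548
d((-20, -5), (0, 17)) = 29.7321
d((4, 10), (17, 13)) = 13.3417
d((4, 10), (7, 6)) = 5.0 <-- minimum
d((4, 10), (0, 17)) = 8.0623
d((17, 13), (7, 6)) = 12.2066
d((17, 13), (0, 17)) = 17.4642
d((7, 6), (0, 17)) = 13.0384

Closest pair: (4, 10) and (7, 6) with distance 5.0

The closest pair is (4, 10) and (7, 6) with Euclidean distance 5.0. For 7 points, brute-force pairwise comparison is shown above. For large n, the divide-and-conquer algorithm (sort by x, recurse on halves, check the dividing strip) achieves O(n log n).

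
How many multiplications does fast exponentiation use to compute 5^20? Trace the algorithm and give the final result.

Computing 5^20 by squaring (build up from 5^1; each line after the first costs one multiplication):

5^1 = 5
5^2 = (5^1)^2 = 5^2 = 25
5^4 = (5^2)^2 = 25^2 = 625
5^5 = 5 * 5^4 = 5 * 625 = 3125
5^10 = (5^5)^2 = 3125^2 = 9765625
5^20 = (5^10)^2 = 9765625^2 = 95367431640625

Result: 95367431640625
Multiplications needed: 5 (5 lines after 5^1)

5^20 = 95367431640625. Using exponentiation by squaring, this requires 5 multiplications. The key idea: if the exponent is even, square the half-power; if odd, multiply by the base once.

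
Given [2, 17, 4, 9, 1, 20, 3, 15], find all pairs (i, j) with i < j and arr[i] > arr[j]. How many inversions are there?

Finding inversions in [2, 17, 4, 9, 1, 20, 3, 15]:

(0, 4): arr[0]=2 > arr[4]=1
(1, 2): arr[1]=17 > arr[2]=4
(1, 3): arr[1]=17 > arr[3]=9
(1, 4): arr[1]=17 > arr[4]=1
(1, 6): arr[1]=17 > arr[6]=3
(1, 7): arr[1]=17 > arr[7]=15
(2, 4): arr[2]=4 > arr[4]=1
(2, 6): arr[2]=4 > arr[6]=3
(3, 4): arr[3]=9 > arr[4]=1
(3, 6): arr[3]=9 > arr[6]=3
(5, 6): arr[5]=20 > arr[6]=3
(5, 7): arr[5]=20 > arr[7]=15

Total inversions: 12

The array has 12 inversion(s): (0,4), (1,2), (1,3), (1,4), (1,6), (1,7), (2,4), (2,6), (3,4), (3,6), (5,6), (5,7). Each pair (i,j) satisfies i < j and arr[i] > arr[j].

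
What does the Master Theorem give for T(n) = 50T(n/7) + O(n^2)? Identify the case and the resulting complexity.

Master Theorem for T(n) = 50T(n/7) + O(n^2):

a = 50, b = 7, c = 2
log_b(a) = log_7(50) = 2.0104

Case 1: c = 2 < log_7(50) = 2.0104
T(n) = O(n^(log_7 50))

For T(n) = 50T(n/7) + O(n^2): log_7(50) = 2.0104. This is Case 1 of the Master Theorem (c < log_b(a), work dominated by leaves), giving O(n^(log_7 50)).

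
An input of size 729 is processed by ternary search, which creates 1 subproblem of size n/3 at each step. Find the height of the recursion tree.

For divide and conquer with division factor 3:

Problem sizes at each level:
Level 0: 729
Level 1: 243
Level 2: 81
Level 3: 27
Level 4: 9
Level 5: 3
Level 6: 1

The root is level 0 and the size-1 base case is level 6 (the tree spans levels 0 through 6, i.e. 7 levels counting the root), so the depth is the number of divisions: log_3(729) = 6

The recursion tree depth is log_3(729) = 6. At each level, the problem size is divided by 3, so it takes 6 divisions to reduce to a base case of size 1. The algorithm makes 1 recursive call at each level.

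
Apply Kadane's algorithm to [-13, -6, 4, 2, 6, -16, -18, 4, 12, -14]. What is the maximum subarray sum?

Using Kadane's algorithm on [-13, -6, 4, 2, 6, -16, -18, 4, 12, -14]:

Scanning through the array:
Position 1 (value -6): max_ending_here = -6, max_so_far = -6
Position 2 (value 4): max_ending_here = 4, max_so_far = 4
Position 3 (value 2): max_ending_here = 6, max_so_far = 6
Position 4 (value 6): max_ending_here = 12, max_so_far = 12
Position 5 (value -16): max_ending_here = -4, max_so_far = 12
Position 6 (value -18): max_ending_here = -18, max_so_far = 12
Position 7 (value 4): max_ending_here = 4, max_so_far = 12
Position 8 (value 12): max_ending_here = 16, max_so_far = 16
Position 9 (value -14): max_ending_here = 2, max_so_far = 16

Maximum subarray: [4, 12]
Maximum sum: 16

The maximum subarray is [4, 12] with sum 16. This subarray runs from index 7 to index 8.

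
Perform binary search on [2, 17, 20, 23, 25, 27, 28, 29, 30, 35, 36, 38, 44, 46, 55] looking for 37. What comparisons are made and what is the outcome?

Binary search for 37 in [2, 17, 20, 23, 25, 27, 28, 29, 30, 35, 36, 38, 44, 46, 55]:

lo=0, hi=14, mid=7, arr[mid]=29 -> 29 < 37, search right half
lo=8, hi=14, mid=11, arr[mid]=38 -> 38 > 37, search left half
lo=8, hi=10, mid=9, arr[mid]=35 -> 35 < 37, search right half
lo=10, hi=10, mid=10, arr[mid]=36 -> 36 < 37, search right half
lo=11 > hi=10, target 37 not found

Binary search determines that 37 is not in the array after 4 comparisons. The search space was exhausted without finding the target.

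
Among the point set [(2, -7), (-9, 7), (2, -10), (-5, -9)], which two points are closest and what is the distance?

Computing all pairwise distances among 4 points:

d((2, -7), (-9, 7)) = 17.8045
d((2, -7), (2, -10)) = 3.0 <-- minimum
d((2, -7), (-5, -9)) = 7.2801
d((-9, 7), (2, -10)) = 20.2485
d((-9, 7), (-5, -9)) = 16.4924
d((2, -10), (-5, -9)) = 7.0711

Closest pair: (2, -7) and (2, -10) with distance 3.0

The closest pair is (2, -7) and (2, -10) with Euclidean distance 3.0. For 4 points, brute-force pairwise comparison is shown above. For large n, the divide-and-conquer algorithm (sort by x, recurse on halves, check the dividing strip) achieves O(n log n).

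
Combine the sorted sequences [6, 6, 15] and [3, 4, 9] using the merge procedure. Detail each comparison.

Merging process:

Compare 6 vs 3: take 3 from right. Merged: [3]
Compare 6 vs 4: take 4 from right. Merged: [3, 4]
Compare 6 vs 9: take 6 from left. Merged: [3, 4, 6]
Compare 6 vs 9: take 6 from left. Merged: [3, 4, 6, 6]
Compare 15 vs 9: take 9 from right. Merged: [3, 4, 6, 6, 9]
Append remaining from left: [15]. Merged: [3, 4, 6, 6, 9, 15]

Final merged array: [3, 4, 6, 6, 9, 15]
Total comparisons: 5

The merged array is [3, 4, 6, 6, 9, 15], requiring 5 comparisons. The merge step runs in O(n) time where n is the total number of elements.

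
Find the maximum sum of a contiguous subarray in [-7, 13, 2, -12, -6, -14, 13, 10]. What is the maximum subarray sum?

Using Kadane's algorithm on [-7, 13, 2, -12, -6, -14, 13, 10]:

Scanning through the array:
Position 1 (value 13): max_ending_here = 13, max_so_far = 13
Position 2 (value 2): max_ending_here = 15, max_so_far = 15
Position 3 (value -12): max_ending_here = 3, max_so_far = 15
Position 4 (value -6): max_ending_here = -3, max_so_far = 15
Position 5 (value -14): max_ending_here = -14, max_so_far = 15
Position 6 (value 13): max_ending_here = 13, max_so_far = 15
Position 7 (value 10): max_ending_here = 23, max_so_far = 23

Maximum subarray: [13, 10]
Maximum sum: 23

The maximum subarray is [13, 10] with sum 23. This subarray runs from index 6 to index 7.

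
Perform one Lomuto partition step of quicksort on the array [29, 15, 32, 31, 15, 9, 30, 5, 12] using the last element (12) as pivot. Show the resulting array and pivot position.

Lomuto partition with pivot = 12:

Initial array: [29, 15, 32, 31, 15, 9, 30, 5, 12]

arr[0]=29 > 12: no swap
arr[1]=15 > 12: no swap
arr[2]=32 > 12: no swap
arr[3]=31 > 12: no swap
arr[4]=15 > 12: no swap
arr[5]=9 <= 12: swap with position 0, array becomes [9, 15, 32, 31, 15, 29, 30, 5, 12]
arr[6]=30 > 12: no swap
arr[7]=5 <= 12: swap with position 1, array becomes [9, 5, 32, 31, 15, 29, 30, 15, 12]

Place pivot at position 2: [9, 5, 12, 31, 15, 29, 30, 15, 32]
Pivot position: 2

After partitioning with pivot 12, the array becomes [9, 5, 12, 31, 15, 29, 30, 15, 32]. The pivot is placed at index 2. All elements to the left of the pivot are <= 12, and all elements to the right are > 12.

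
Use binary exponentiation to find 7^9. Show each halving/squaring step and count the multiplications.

Computing 7^9 by squaring (build up from 7^1; each line after the first costs one multiplication):

7^1 = 7
7^2 = (7^1)^2 = 7^2 = 49
7^4 = (7^2)^2 = 49^2 = 2401
7^8 = (7^4)^2 = 2401^2 = 5764801
7^9 = 7 * 7^8 = 7 * 5764801 = 40353607

Result: 40353607
Multiplications needed: 4 (4 lines after 7^1)

7^9 = 40353607. Using exponentiation by squaring, this requires 4 multiplications. The key idea: if the exponent is even, square the half-power; if odd, multiply by the base once.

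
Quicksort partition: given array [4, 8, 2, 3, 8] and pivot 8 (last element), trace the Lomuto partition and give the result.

Lomuto partition with pivot = 8:

Initial array: [4, 8, 2, 3, 8]

arr[0]=4 <= 8: swap with position 0, array becomes [4, 8, 2, 3, 8]
arr[1]=8 <= 8: swap with position 1, array becomes [4, 8, 2, 3, 8]
arr[2]=2 <= 8: swap with position 2, array becomes [4, 8, 2, 3, 8]
arr[3]=3 <= 8: swap with position 3, array becomes [4, 8, 2, 3, 8]

Place pivot at position 4: [4, 8, 2, 3, 8]
Pivot position: 4

After partitioning with pivot 8, the array becomes [4, 8, 2, 3, 8]. The pivot is placed at index 4. All elements to the left of the pivot are <= 8, and all elements to the right are > 8.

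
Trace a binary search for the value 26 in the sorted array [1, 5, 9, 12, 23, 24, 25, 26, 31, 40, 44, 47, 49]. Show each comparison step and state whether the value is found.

Binary search for 26 in [1, 5, 9, 12, 23, 24, 25, 26, 31, 40, 44, 47, 49]:

lo=0, hi=12, mid=6, arr[mid]=25 -> 25 < 26, search right half
lo=7, hi=12, mid=9, arr[mid]=40 -> 40 > 26, search left half
lo=7, hi=8, mid=7, arr[mid]=26 -> Found target at index 7!

Binary search finds 26 at index 7 after 3 comparisons. The search repeatedly halves the search space by comparing with the middle element.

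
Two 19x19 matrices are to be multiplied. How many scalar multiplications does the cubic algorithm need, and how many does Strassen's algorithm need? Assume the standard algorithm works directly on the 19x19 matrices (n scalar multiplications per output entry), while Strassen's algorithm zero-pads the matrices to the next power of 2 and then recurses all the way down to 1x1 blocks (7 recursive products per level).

Matrix multiplication for 19x19 matrices:

Strassen's algorithm requires power-of-2 dimensions. Pad 19x19 to 32x32 (next power of 2).

Standard algorithm: 19^3 = 6859 multiplications
Strassen's algorithm: 7^(log2(32)) = 7^5 = 16807 multiplications
Difference: 6859 - 16807 = -9948 (Strassen uses MORE here due to padding overhead — for small or just-over-power-of-2 n, padding can outweigh the per-level savings)

Standard: 6859 multiplications (19^3). Strassen: 16807 multiplications (7^5, after padding to 32x32). Strassen reduces 8 recursive multiplications to 7 at each level.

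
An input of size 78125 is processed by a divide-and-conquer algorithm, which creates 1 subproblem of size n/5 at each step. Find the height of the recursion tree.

For divide and conquer with division factor 5:

Problem sizes at each level:
Level 0: 78125
Level 1: 15625
Level 2: 3125
Level 3: 625
Level 4: 125
Level 5: 25
Level 6: 5
Level 7: 1

The root is level 0 and the size-1 base case is level 7 (the tree spans levels 0 through 7, i.e. 8 levels counting the root), so the depth is the number of divisions: log_5(78125) = 7

The recursion tree depth is log_5(78125) = 7. At each level, the problem size is divided by 5, so it takes 7 divisions to reduce to a base case of size 1. The algorithm makes 1 recursive call at each level.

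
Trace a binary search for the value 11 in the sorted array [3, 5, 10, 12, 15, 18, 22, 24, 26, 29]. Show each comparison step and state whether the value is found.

Binary search for 11 in [3, 5, 10, 12, 15, 18, 22, 24, 26, 29]:

lo=0, hi=9, mid=4, arr[mid]=15 -> 15 > 11, search left half
lo=0, hi=3, mid=1, arr[mid]=5 -> 5 < 11, search right half
lo=2, hi=3, mid=2, arr[mid]=10 -> 10 < 11, search right half
lo=3, hi=3, mid=3, arr[mid]=12 -> 12 > 11, search left half
lo=3 > hi=2, target 11 not found

Binary search determines that 11 is not in the array after 4 comparisons. The search space was exhausted without finding the target.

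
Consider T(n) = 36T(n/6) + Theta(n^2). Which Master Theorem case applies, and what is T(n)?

Master Theorem for T(n) = 36T(n/6) + O(n^2):

a = 36, b = 6, c = 2
log_b(a) = log_6(36) = 2.0000

Case 2: c = 2 = log_6(36) = 2.0000
T(n) = O(n^2 log n) = O(n^2 log n)

For T(n) = 36T(n/6) + O(n^2): log_6(36) = 2.0000. This is Case 2 of the Master Theorem (c = log_b(a), equal work at all levels), giving O(n^2 log n).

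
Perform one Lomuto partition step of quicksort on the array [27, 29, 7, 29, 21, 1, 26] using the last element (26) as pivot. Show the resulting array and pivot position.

Lomuto partition with pivot = 26:

Initial array: [27, 29, 7, 29, 21, 1, 26]

arr[0]=27 > 26: no swap
arr[1]=29 > 26: no swap
arr[2]=7 <= 26: swap with position 0, array becomes [7, 29, 27, 29, 21, 1, 26]
arr[3]=29 > 26: no swap
arr[4]=21 <= 26: swap with position 1, array becomes [7, 21, 27, 29, 29, 1, 26]
arr[5]=1 <= 26: swap with position 2, array becomes [7, 21, 1, 29, 29, 27, 26]

Place pivot at position 3: [7, 21, 1, 26, 29, 27, 29]
Pivot position: 3

After partitioning with pivot 26, the array becomes [7, 21, 1, 26, 29, 27, 29]. The pivot is placed at index 3. All elements to the left of the pivot are <= 26, and all elements to the right are > 26.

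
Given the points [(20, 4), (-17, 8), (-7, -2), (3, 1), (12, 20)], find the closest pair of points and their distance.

Computing all pairwise distances among 5 points:

d((20, 4), (-17, 8)) = 37.2156
d((20, 4), (-7, -2)) = 27.6586
d((20, 4), (3, 1)) = 17.2627
d((20, 4), (12, 20)) = 17.8885
d((-17, 8), (-7, -2)) = 14.1421
d((-17, 8), (3, 1)) = 21.1896
d((-17, 8), (12, 20)) = 31.3847
d((-7, -2), (3, 1)) = 10.4403 <-- minimum
d((-7, -2), (12, 20)) = 29.0689
d((3, 1), (12, 20)) = 21.0238

Closest pair: (-7, -2) and (3, 1) with distance 10.4403

The closest pair is (-7, -2) and (3, 1) with Euclidean distance 10.4403. For 5 points, brute-force pairwise comparison is shown above. For large n, the divide-and-conquer algorithm (sort by x, recurse on halves, check the dividing strip) achieves O(n log n).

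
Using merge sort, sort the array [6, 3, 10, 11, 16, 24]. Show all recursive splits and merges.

Merge sort trace:

Split: [6, 3, 10, 11, 16, 24] -> [6, 3, 10] and [11, 16, 24]
  Split: [6, 3, 10] -> [6] and [3, 10]
    Split: [3, 10] -> [3] and [10]
    Merge: [3] + [10] -> [3, 10]
  Merge: [6] + [3, 10] -> [3, 6, 10]
  Split: [11, 16, 24] -> [11] and [16, 24]
    Split: [16, 24] -> [16] and [24]
    Merge: [16] + [24] -> [16, 24]
  Merge: [11] + [16, 24] -> [11, 16, 24]
Merge: [3, 6, 10] + [11, 16, 24] -> [3, 6, 10, 11, 16, 24]

Final sorted array: [3, 6, 10, 11, 16, 24]

The merge sort proceeds by recursively splitting the array and merging sorted halves.
After all merges, the sorted array is [3, 6, 10, 11, 16, 24].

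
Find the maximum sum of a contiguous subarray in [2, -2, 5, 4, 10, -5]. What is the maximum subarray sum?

Using Kadane's algorithm on [2, -2, 5, 4, 10, -5]:

Scanning through the array:
Position 1 (value -2): max_ending_here = 0, max_so_far = 2
Position 2 (value 5): max_ending_here = 5, max_so_far = 5
Position 3 (value 4): max_ending_here = 9, max_so_far = 9
Position 4 (value 10): max_ending_here = 19, max_so_far = 19
Position 5 (value -5): max_ending_here = 14, max_so_far = 19

Maximum subarray: [2, -2, 5, 4, 10]
Maximum sum: 19

The maximum subarray is [2, -2, 5, 4, 10] with sum 19. This subarray runs from index 0 to index 4.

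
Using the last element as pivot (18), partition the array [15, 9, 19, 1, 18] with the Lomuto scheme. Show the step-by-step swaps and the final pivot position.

Lomuto partition with pivot = 18:

Initial array: [15, 9, 19, 1, 18]

arr[0]=15 <= 18: swap with position 0, array becomes [15, 9, 19, 1, 18]
arr[1]=9 <= 18: swap with position 1, array becomes [15, 9, 19, 1, 18]
arr[2]=19 > 18: no swap
arr[3]=1 <= 18: swap with position 2, array becomes [15, 9, 1, 19, 18]

Place pivot at position 3: [15, 9, 1, 18, 19]
Pivot position: 3

After partitioning with pivot 18, the array becomes [15, 9, 1, 18, 19]. The pivot is placed at index 3. All elements to the left of the pivot are <= 18, and all elements to the right are > 18.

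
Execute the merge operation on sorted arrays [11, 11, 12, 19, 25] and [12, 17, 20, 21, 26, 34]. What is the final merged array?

Merging process:

Compare 11 vs 12: take 11 from left. Merged: [11]
Compare 11 vs 12: take 11 from left. Merged: [11, 11]
Compare 12 vs 12: take 12 from left. Merged: [11, 11, 12]
Compare 19 vs 12: take 12 from right. Merged: [11, 11, 12, 12]
Compare 19 vs 17: take 17 from right. Merged: [11, 11, 12, 12, 17]
Compare 19 vs 20: take 19 from left. Merged: [11, 11, 12, 12, 17, 19]
Compare 25 vs 20: take 20 from right. Merged: [11, 11, 12, 12, 17, 19, 20]
Compare 25 vs 21: take 21 from right. Merged: [11, 11, 12, 12, 17, 19, 20, 21]
Compare 25 vs 26: take 25 from left. Merged: [11, 11, 12, 12, 17, 19, 20, 21, 25]
Append remaining from right: [26, 34]. Merged: [11, 11, 12, 12, 17, 19, 20, 21, 25, 26, 34]

Final merged array: [11, 11, 12, 12, 17, 19, 20, 21, 25, 26, 34]
Total comparisons: 9

The merged array is [11, 11, 12, 12, 17, 19, 20, 21, 25, 26, 34], requiring 9 comparisons. The merge step runs in O(n) time where n is the total number of elements.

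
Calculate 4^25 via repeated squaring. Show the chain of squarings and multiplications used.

Computing 4^25 by squaring (build up from 4^1; each line after the first costs one multiplication):

4^1 = 4
4^2 = (4^1)^2 = 4^2 = 16
4^3 = 4 * 4^2 = 4 * 16 = 64
4^6 = (4^3)^2 = 64^2 = 4096
4^12 = (4^6)^2 = 4096^2 = 16777216
4^24 = (4^12)^2 = 16777216^2 = 281474976710656
4^25 = 4 * 4^24 = 4 * 281474976710656 = 1125899906842624

Result: 1125899906842624
Multiplications needed: 6 (6 lines after 4^1)

4^25 = 1125899906842624. Using exponentiation by squaring, this requires 6 multiplications. The key idea: if the exponent is even, square the half-power; if odd, multiply by the base once.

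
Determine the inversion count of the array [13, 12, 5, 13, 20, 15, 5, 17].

Finding inversions in [13, 12, 5, 13, 20, 15, 5, 17]:

(0, 1): arr[0]=13 > arr[1]=12
(0, 2): arr[0]=13 > arr[2]=5
(0, 6): arr[0]=13 > arr[6]=5
(1, 2): arr[1]=12 > arr[2]=5
(1, 6): arr[1]=12 > arr[6]=5
(3, 6): arr[3]=13 > arr[6]=5
(4, 5): arr[4]=20 > arr[5]=15
(4, 6): arr[4]=20 > arr[6]=5
(4, 7): arr[4]=20 > arr[7]=17
(5, 6): arr[5]=15 > arr[6]=5

Total inversions: 10

The array has 10 inversion(s): (0,1), (0,2), (0,6), (1,2), (1,6), (3,6), (4,5), (4,6), (4,7), (5,6). Each pair (i,j) satisfies i < j and arr[i] > arr[j].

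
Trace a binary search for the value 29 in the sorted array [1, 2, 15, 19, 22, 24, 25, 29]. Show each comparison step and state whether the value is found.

Binary search for 29 in [1, 2, 15, 19, 22, 24, 25, 29]:

lo=0, hi=7, mid=3, arr[mid]=19 -> 19 < 29, search right half
lo=4, hi=7, mid=5, arr[mid]=24 -> 24 < 29, search right half
lo=6, hi=7, mid=6, arr[mid]=25 -> 25 < 29, search right half
lo=7, hi=7, mid=7, arr[mid]=29 -> Found target at index 7!

Binary search finds 29 at index 7 after 4 comparisons. The search repeatedly halves the search space by comparing with the middle element.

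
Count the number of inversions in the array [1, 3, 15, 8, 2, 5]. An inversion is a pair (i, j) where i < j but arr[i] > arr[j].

Finding inversions in [1, 3, 15, 8, 2, 5]:

(1, 4): arr[1]=3 > arr[4]=2
(2, 3): arr[2]=15 > arr[3]=8
(2, 4): arr[2]=15 > arr[4]=2
(2, 5): arr[2]=15 > arr[5]=5
(3, 4): arr[3]=8 > arr[4]=2
(3, 5): arr[3]=8 > arr[5]=5

Total inversions: 6

The array has 6 inversion(s): (1,4), (2,3), (2,4), (2,5), (3,4), (3,5). Each pair (i,j) satisfies i < j and arr[i] > arr[j].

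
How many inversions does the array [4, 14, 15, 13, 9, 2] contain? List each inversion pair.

Finding inversions in [4, 14, 15, 13, 9, 2]:

(0, 5): arr[0]=4 > arr[5]=2
(1, 3): arr[1]=14 > arr[3]=13
(1, 4): arr[1]=14 > arr[4]=9
(1, 5): arr[1]=14 > arr[5]=2
(2, 3): arr[2]=15 > arr[3]=13
(2, 4): arr[2]=15 > arr[4]=9
(2, 5): arr[2]=15 > arr[5]=2
(3, 4): arr[3]=13 > arr[4]=9
(3, 5): arr[3]=13 > arr[5]=2
(4, 5): arr[4]=9 > arr[5]=2

Total inversions: 10

The array has 10 inversion(s): (0,5), (1,3), (1,4), (1,5), (2,3), (2,4), (2,5), (3,4), (3,5), (4,5). Each pair (i,j) satisfies i < j and arr[i] > arr[j].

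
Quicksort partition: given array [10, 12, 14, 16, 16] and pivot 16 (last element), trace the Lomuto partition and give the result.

Lomuto partition with pivot = 16:

Initial array: [10, 12, 14, 16, 16]

arr[0]=10 <= 16: swap with position 0, array becomes [10, 12, 14, 16, 16]
arr[1]=12 <= 16: swap with position 1, array becomes [10, 12, 14, 16, 16]
arr[2]=14 <= 16: swap with position 2, array becomes [10, 12, 14, 16, 16]
arr[3]=16 <= 16: swap with position 3, array becomes [10, 12, 14, 16, 16]

Place pivot at position 4: [10, 12, 14, 16, 16]
Pivot position: 4

After partitioning with pivot 16, the array becomes [10, 12, 14, 16, 16]. The pivot is placed at index 4. All elements to the left of the pivot are <= 16, and all elements to the right are > 16.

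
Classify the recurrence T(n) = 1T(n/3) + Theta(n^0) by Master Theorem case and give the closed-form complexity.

Master Theorem for T(n) = 1T(n/3) + O(n^0):

a = 1, b = 3, c = 0
log_b(a) = log_3(1) = 0.0000

Case 2: c = 0 = log_3(1) = 0.0000
T(n) = O(n^0 log n) = O(log n)

For T(n) = 1T(n/3) + O(n^0): log_3(1) = 0.0000. This is Case 2 of the Master Theorem (c = log_b(a), equal work at all levels), giving O(log n).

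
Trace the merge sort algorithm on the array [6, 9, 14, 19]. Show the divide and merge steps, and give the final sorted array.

Merge sort trace:

Split: [6, 9, 14, 19] -> [6, 9] and [14, 19]
  Split: [6, 9] -> [6] and [9]
  Merge: [6] + [9] -> [6, 9]
  Split: [14, 19] -> [14] and [19]
  Merge: [14] + [19] -> [14, 19]
Merge: [6, 9] + [14, 19] -> [6, 9, 14, 19]

Final sorted array: [6, 9, 14, 19]

The merge sort proceeds by recursively splitting the array and merging sorted halves.
After all merges, the sorted array is [6, 9, 14, 19].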